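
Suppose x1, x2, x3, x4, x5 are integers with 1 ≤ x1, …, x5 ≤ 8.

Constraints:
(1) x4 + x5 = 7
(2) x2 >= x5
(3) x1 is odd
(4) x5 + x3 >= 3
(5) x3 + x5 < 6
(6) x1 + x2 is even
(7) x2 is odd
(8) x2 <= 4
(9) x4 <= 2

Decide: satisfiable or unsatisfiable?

Unsatisfiable

From constraint 9: x4 ≤ 2. From constraints 2 and 8: x5 ≤ x2 ≤ 4. Hence x4 + x5 ≤ 6. But constraint 1 requires x4 + x5 = 7, and 7 > 6. Contradiction.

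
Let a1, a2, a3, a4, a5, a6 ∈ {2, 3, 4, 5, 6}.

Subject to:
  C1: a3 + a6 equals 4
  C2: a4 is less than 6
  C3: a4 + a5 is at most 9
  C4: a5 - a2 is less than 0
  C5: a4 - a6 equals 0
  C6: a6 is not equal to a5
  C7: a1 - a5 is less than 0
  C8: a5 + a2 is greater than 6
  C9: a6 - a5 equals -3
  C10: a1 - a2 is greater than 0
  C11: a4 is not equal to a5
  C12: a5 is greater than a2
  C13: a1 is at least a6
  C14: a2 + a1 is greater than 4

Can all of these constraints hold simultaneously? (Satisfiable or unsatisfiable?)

Unsatisfiable

Constraints 4, 7, and 10 give a5 < a2, a2 < a1, a1 < a5. Chaining: a5 < a2 < a1 < a5, which forces a5 < a5 — impossible.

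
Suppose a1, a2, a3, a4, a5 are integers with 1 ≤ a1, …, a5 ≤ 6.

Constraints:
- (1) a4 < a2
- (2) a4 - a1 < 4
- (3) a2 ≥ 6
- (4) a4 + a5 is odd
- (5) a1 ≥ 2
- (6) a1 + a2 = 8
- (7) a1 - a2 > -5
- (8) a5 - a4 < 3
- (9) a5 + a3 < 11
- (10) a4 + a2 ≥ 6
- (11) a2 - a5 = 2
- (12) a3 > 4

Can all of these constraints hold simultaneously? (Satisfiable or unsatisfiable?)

Satisfiable

Take a1 = 2, a2 = 6, a3 = 6, a4 = 3, a5 = 4. Then constraint 2: a4 - a1 = 1; constraint 6: a1 + a2 = 8; constraint 7: a1 - a2 = -4, and every other listed constraint is also met.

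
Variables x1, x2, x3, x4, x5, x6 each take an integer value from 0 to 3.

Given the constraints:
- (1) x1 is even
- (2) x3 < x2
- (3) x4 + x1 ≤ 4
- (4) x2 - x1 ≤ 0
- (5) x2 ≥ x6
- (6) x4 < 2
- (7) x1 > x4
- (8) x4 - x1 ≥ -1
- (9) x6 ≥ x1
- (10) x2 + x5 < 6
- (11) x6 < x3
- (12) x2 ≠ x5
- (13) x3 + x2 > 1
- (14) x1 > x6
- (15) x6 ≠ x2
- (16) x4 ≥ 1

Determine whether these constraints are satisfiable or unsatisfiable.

Unsatisfiable

Constraints 2, 4, 9, and 11 give x3 < x2, x2 ≤ x1, x1 ≤ x6, x6 < x3. Chaining: x3 < x2 ≤ x1 ≤ x6 < x3, which forces x3 < x3 — impossible.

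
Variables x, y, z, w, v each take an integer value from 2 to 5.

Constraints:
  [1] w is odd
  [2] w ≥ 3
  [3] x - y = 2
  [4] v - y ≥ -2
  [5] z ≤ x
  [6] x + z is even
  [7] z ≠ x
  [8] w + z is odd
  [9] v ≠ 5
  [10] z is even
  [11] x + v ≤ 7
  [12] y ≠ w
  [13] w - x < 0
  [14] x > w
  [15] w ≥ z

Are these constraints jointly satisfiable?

Try x = 4, y = 2, z = 2, w = 3, v = 2.
Check constraint 3: x - y = 2; constraint 4: v - y = 0; constraint 11: x + v = 6. The remaining constraints are straightforward to verify.

Satisfiable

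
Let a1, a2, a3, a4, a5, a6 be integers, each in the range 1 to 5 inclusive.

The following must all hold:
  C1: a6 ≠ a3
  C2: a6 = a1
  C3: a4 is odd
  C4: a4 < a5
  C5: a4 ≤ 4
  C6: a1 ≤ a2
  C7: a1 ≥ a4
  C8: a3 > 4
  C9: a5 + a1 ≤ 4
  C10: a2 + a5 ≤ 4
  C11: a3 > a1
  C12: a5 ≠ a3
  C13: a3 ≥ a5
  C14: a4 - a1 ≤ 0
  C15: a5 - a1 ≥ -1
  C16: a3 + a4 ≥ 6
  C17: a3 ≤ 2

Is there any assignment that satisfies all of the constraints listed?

Unsatisfiable

From constraint 8: a3 ≥ 5. From constraint 17: a3 ≤ 2. But 2 < 5, so no value of a3 works.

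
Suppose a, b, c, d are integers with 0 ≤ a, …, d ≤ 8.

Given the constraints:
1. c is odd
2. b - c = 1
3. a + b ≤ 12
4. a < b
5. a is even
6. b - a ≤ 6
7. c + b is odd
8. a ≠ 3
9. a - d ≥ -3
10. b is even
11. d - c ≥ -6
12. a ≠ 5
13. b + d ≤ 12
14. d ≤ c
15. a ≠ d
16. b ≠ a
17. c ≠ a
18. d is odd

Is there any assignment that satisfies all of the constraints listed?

The assignment a = 2, b = 8, c = 7, d = 3 works:
  constraint 2 holds since b - c = 1.
  constraint 3 holds since a + b = 10.
  constraint 6 holds since b - a = 6.
The rest check out directly.

Satisfiable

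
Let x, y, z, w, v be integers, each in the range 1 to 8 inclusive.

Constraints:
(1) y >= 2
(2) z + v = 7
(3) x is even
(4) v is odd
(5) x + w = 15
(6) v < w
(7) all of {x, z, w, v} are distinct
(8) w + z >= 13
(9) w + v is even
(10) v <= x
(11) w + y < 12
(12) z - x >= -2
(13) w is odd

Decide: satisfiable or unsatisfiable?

Satisfiable

Take x = 8, y = 4, z = 6, w = 7, v = 1. Then constraint 2: z + v = 7; constraint 5: x + w = 15, and every other listed constraint is also met.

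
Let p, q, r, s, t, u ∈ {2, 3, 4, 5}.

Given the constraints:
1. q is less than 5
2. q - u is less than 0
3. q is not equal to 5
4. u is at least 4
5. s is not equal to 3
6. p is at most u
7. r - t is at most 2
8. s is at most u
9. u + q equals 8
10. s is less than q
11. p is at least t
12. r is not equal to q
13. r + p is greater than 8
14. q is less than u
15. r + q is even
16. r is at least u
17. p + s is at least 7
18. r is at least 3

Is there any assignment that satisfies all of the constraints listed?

Satisfiable

One satisfying assignment is p = 5, q = 3, r = 5, s = 2, t = 4, u = 5.
For the less obvious constraints — constraint 2: q - u = -2; constraint 7: r - t = 1 — and the others hold by inspection.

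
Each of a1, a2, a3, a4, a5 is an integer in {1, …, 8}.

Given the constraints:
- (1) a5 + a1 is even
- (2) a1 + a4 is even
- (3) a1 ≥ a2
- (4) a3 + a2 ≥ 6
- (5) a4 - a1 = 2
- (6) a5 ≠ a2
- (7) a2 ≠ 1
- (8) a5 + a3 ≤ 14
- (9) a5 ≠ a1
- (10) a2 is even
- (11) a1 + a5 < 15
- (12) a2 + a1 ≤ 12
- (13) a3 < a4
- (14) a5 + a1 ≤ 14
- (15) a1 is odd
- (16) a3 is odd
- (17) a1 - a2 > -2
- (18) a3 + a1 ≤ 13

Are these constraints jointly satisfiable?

Satisfiable

One satisfying assignment is a1 = 5, a2 = 4, a3 = 5, a4 = 7, a5 = 7.
For the less obvious constraints — constraint 4: a3 + a2 = 9; constraint 5: a4 - a1 = 2; constraint 8: a5 + a3 = 12 — and the others hold by inspection.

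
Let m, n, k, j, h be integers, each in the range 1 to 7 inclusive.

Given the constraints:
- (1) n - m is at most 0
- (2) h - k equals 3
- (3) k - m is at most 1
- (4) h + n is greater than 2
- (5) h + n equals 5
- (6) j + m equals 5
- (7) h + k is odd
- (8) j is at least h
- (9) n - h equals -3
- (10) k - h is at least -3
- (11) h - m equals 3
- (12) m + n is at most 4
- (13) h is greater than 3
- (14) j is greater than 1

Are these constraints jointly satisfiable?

Satisfiable

Take m = 1, n = 1, k = 1, j = 4, h = 4. Then constraint 1: n - m = 0; constraint 2: h - k = 3; constraint 3: k - m = 0, and every other listed constraint is also met.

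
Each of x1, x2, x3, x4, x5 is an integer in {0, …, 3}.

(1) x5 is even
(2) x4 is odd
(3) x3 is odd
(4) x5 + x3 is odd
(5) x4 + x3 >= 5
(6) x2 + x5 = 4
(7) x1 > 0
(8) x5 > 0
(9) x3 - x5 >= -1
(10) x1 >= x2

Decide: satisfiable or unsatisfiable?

Satisfiable

Take x1 = 2, x2 = 2, x3 = 3, x4 = 3, x5 = 2. Then constraint 5: x4 + x3 = 6; constraint 6: x2 + x5 = 4; constraint 9: x3 - x5 = 1, and every other listed constraint is also met.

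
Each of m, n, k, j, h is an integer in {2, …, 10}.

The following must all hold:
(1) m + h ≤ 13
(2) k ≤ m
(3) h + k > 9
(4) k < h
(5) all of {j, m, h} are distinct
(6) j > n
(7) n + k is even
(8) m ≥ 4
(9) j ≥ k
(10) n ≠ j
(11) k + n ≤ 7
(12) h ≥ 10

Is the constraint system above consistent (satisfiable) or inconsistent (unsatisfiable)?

Unsatisfiable

From constraint 8: m ≥ 4. From constraint 12: h ≥ 10. Hence m + h ≥ 14. But constraint 1 requires m + h ≤ 13, and 13 < 14. Contradiction.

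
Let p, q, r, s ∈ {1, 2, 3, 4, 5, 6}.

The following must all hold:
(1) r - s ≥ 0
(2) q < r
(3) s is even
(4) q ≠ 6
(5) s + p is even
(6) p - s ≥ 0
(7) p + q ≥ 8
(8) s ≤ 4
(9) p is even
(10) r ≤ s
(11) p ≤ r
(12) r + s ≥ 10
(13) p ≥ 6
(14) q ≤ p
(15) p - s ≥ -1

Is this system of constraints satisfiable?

Unsatisfiable

From constraints 11 and 13: r ≥ p and p ≥ 6, so r ≥ 6. From constraints 8 and 10: r ≤ s and s ≤ 4, so r ≤ 4. But 4 < 6, so no value of r works.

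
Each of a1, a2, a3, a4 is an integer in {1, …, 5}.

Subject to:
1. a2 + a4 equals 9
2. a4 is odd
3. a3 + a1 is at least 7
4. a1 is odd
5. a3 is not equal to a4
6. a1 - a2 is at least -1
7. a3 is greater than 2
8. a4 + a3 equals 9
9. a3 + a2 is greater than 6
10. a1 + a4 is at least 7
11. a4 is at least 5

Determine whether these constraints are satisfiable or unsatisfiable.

Satisfiable

The assignment a1 = 5, a2 = 4, a3 = 4, a4 = 5 works:
  constraint 1 holds since a2 + a4 = 9.
  constraint 3 holds since a3 + a1 = 9.
The rest check out directly.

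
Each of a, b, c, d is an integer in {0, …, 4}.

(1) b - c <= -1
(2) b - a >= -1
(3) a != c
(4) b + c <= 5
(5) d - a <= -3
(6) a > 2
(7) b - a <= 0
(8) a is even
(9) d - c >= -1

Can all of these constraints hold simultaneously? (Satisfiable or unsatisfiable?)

Constraints 1, 2, 5, and 9 give a − d ≥ 3, d − c ≥ -1, c − b ≥ 1, b − a ≥ -1.
Adding all 4 inequalities: the left sides telescope to 0, and the right sides sum to 3 + (-1) + 1 + (-1) = 2. So 0 ≥ 2, which is false.

Unsatisfiable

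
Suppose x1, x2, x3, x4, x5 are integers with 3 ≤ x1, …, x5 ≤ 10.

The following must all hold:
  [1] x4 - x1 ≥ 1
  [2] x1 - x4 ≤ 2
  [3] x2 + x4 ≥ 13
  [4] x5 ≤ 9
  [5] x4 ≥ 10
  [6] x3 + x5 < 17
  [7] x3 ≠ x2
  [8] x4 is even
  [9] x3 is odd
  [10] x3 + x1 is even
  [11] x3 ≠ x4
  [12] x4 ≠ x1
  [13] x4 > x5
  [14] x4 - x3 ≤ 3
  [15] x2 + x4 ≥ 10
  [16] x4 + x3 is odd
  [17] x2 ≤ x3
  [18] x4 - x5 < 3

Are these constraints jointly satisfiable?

Take x1 = 9, x2 = 3, x3 = 7, x4 = 10, x5 = 9. Then constraint 1: x4 - x1 = 1; constraint 2: x1 - x4 = -1; constraint 3: x2 + x4 = 13, and every other listed constraint is also met.

Satisfiable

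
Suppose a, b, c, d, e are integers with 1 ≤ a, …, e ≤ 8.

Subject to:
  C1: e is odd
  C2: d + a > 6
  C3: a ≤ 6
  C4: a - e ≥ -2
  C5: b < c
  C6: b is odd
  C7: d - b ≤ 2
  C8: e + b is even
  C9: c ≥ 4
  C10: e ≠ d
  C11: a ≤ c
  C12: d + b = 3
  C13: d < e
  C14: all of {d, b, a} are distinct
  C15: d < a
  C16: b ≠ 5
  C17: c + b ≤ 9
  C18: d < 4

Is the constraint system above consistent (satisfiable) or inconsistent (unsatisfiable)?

Satisfiable

Try a = 6, b = 1, c = 6, d = 2, e = 5.
Check constraint 2: d + a = 8; constraint 4: a - e = 1; constraint 7: d - b = 1. The remaining constraints are straightforward to verify.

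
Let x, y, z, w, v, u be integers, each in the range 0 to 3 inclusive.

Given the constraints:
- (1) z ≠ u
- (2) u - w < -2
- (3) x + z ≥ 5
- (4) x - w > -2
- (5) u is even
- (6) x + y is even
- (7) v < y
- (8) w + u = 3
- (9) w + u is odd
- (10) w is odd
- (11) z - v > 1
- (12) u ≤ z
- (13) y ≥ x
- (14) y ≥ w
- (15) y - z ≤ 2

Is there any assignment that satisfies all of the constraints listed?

The assignment x = 3, y = 3, z = 2, w = 3, v = 0, u = 0 works:
  constraint 2 holds since u - w = -3.
  constraint 3 holds since x + z = 5.
  constraint 4 holds since x - w = 0.
The rest check out directly.

Satisfiable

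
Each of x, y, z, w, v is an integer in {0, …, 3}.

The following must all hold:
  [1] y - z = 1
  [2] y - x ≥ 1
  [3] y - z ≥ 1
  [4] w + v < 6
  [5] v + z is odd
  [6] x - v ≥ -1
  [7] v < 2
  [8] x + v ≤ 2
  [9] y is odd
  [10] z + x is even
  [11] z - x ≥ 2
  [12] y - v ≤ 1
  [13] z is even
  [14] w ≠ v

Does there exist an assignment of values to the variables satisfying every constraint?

Constraints 3, 6, 11, and 12 give v − y ≥ -1, y − z ≥ 1, z − x ≥ 2, x − v ≥ -1.
Adding all 4 inequalities: the left sides telescope to 0, and the right sides sum to (-1) + 1 + 2 + (-1) = 1. So 0 ≥ 1, which is false.

Unsatisfiable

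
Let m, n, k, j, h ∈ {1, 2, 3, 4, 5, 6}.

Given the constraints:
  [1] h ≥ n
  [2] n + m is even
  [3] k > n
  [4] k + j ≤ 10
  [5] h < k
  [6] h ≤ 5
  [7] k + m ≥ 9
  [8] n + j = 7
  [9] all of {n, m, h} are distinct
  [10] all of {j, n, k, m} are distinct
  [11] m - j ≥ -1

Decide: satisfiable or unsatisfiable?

Take m = 5, n = 3, k = 6, j = 4, h = 4. Then constraint 4: k + j = 10; constraint 7: k + m = 11; constraint 8: n + j = 7, and every other listed constraint is also met.

Satisfiable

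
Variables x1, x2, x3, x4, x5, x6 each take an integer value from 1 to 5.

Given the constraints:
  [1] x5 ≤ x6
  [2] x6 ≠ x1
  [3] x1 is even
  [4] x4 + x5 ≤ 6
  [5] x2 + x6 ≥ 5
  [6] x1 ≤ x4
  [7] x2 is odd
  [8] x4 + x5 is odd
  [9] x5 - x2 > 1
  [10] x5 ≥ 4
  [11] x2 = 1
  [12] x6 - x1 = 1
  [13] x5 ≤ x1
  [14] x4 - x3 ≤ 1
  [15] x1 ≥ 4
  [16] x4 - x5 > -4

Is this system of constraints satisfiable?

From constraints 6 and 15: x4 ≥ x1 ≥ 4. From constraint 10: x5 ≥ 4. Hence x4 + x5 ≥ 8. But constraint 4 requires x4 + x5 ≤ 6, and 6 < 8. Contradiction.

Unsatisfiable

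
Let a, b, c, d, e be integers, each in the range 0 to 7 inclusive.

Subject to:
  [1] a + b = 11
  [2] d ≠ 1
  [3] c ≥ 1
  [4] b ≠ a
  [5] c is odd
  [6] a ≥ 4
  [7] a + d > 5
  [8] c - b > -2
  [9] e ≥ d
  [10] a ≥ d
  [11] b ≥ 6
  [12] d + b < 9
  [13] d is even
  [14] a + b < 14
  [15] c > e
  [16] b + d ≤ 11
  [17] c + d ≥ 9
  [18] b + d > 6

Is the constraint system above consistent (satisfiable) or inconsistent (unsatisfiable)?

The assignment a = 5, b = 6, c = 7, d = 2, e = 2 works:
  constraint 1 holds since a + b = 11.
  constraint 7 holds since a + d = 7.
The rest check out directly.

Satisfiable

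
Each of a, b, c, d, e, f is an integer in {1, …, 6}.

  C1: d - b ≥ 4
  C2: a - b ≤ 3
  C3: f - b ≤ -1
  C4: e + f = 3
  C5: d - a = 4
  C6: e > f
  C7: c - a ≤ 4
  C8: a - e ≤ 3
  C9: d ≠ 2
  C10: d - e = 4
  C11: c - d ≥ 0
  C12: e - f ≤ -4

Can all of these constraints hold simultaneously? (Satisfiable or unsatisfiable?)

Constraints 1, 3, 7, 8, 11, and 12 give a − c ≥ -4, c − d ≥ 0, d − b ≥ 4, b − f ≥ 1, f − e ≥ 4, e − a ≥ -3.
Adding all 6 inequalities: the left sides telescope to 0, and the right sides sum to (-4) + 0 + 4 + 1 + 4 + (-3) = 2. So 0 ≥ 2, which is false.

Unsatisfiable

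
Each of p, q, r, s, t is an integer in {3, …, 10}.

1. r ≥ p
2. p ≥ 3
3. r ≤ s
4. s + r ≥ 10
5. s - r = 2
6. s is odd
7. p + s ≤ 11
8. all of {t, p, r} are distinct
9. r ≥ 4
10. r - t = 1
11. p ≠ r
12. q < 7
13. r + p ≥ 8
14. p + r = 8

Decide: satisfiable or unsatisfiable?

Setting (p, q, r, s, t) = (3, 3, 5, 7, 4) satisfies everything: constraint 4: s + r = 12; constraint 5: s - r = 2, and the others follow.

Satisfiable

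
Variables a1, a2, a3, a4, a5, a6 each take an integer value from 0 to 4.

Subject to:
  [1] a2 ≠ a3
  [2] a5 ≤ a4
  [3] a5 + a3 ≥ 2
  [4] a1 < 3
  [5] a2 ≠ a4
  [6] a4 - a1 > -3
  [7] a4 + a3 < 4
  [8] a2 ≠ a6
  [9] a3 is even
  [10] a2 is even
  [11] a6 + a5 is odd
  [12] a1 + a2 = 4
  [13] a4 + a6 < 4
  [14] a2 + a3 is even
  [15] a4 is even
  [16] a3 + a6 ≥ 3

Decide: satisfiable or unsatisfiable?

Satisfiable

Setting (a1, a2, a3, a4, a5, a6) = (0, 4, 2, 0, 0, 1) satisfies everything: constraint 3: a5 + a3 = 2; constraint 6: a4 - a1 = 0; constraint 7: a4 + a3 = 2, and the others follow.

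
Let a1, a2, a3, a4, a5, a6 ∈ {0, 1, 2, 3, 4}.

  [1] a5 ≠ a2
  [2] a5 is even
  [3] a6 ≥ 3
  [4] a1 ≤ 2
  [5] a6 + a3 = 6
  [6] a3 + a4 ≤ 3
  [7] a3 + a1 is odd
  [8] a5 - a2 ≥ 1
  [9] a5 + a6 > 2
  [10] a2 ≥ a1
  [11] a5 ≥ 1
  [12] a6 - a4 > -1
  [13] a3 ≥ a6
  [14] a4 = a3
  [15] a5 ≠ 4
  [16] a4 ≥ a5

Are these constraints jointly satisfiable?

From constraints 3 and 13: a3 ≥ a6 ≥ 3. From constraints 11 and 16: a4 ≥ a5 ≥ 1. Hence a3 + a4 ≥ 4. But constraint 6 requires a3 + a4 ≤ 3, and 3 < 4. Contradiction.

Unsatisfiable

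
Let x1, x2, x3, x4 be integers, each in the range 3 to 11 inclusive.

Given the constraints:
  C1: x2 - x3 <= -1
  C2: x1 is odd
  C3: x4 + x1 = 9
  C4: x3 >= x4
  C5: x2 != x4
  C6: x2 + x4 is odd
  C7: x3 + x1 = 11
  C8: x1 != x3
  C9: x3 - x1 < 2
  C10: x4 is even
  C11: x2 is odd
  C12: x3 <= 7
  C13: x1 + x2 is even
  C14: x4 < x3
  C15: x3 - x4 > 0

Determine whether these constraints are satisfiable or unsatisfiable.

Satisfiable

The assignment x1 = 5, x2 = 5, x3 = 6, x4 = 4 works:
  constraint 1 holds since x2 - x3 = -1.
  constraint 3 holds since x4 + x1 = 9.
  constraint 7 holds since x3 + x1 = 11.
The rest check out directly.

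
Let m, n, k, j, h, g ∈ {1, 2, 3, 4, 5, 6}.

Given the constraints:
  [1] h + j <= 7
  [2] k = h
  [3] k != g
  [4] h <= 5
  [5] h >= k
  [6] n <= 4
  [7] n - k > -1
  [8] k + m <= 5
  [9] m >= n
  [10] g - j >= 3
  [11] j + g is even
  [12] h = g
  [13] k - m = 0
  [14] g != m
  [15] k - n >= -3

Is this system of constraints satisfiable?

Unsatisfiable

From constraints 2 and 12, k = h = g, so k = g. But constraint 3 says k ≠ g. Contradiction.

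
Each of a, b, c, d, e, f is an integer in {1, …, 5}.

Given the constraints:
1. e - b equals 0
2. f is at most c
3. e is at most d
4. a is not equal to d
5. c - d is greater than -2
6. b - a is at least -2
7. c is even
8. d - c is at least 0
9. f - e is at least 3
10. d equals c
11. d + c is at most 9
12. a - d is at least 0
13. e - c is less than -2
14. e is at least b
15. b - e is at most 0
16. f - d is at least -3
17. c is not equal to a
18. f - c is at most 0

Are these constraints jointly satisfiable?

Constraints 6, 8, 9, 12, 15, and 18 give a − d ≥ 0, d − c ≥ 0, c − f ≥ 0, f − e ≥ 3, e − b ≥ 0, b − a ≥ -2.
Adding all 6 inequalities: the left sides telescope to 0, and the right sides sum to 0 + 0 + 0 + 3 + 0 + (-2) = 1. So 0 ≥ 1, which is false.

Unsatisfiable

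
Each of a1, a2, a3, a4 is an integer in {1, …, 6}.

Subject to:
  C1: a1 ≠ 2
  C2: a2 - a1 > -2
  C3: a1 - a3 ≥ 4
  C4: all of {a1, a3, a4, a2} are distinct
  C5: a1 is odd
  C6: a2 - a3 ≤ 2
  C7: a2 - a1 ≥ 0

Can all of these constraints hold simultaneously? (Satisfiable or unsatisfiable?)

Unsatisfiable

Constraints 3, 6, and 7 give a1 − a3 ≥ 4, a3 − a2 ≥ -2, a2 − a1 ≥ 0.
Adding all 3 inequalities: the left sides telescope to 0, and the right sides sum to 4 + (-2) + 0 = 2. So 0 ≥ 2, which is false.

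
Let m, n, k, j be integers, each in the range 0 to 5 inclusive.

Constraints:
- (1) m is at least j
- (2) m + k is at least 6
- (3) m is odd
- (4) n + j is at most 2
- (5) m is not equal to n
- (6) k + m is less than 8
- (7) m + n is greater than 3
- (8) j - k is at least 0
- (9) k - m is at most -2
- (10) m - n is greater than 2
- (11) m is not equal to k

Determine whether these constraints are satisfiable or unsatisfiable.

Take m = 5, n = 0, k = 1, j = 2. Then constraint 2: m + k = 6; constraint 4: n + j = 2, and every other listed constraint is also met.

Satisfiable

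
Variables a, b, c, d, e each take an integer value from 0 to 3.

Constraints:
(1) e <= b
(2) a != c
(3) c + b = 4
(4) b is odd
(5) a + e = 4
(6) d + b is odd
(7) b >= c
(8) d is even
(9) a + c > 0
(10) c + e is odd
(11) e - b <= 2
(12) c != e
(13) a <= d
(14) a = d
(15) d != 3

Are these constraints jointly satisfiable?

Satisfiable

Try a = 2, b = 3, c = 1, d = 2, e = 2.
Check constraint 3: c + b = 4; constraint 5: a + e = 4; constraint 9: a + c = 3. The remaining constraints are straightforward to verify.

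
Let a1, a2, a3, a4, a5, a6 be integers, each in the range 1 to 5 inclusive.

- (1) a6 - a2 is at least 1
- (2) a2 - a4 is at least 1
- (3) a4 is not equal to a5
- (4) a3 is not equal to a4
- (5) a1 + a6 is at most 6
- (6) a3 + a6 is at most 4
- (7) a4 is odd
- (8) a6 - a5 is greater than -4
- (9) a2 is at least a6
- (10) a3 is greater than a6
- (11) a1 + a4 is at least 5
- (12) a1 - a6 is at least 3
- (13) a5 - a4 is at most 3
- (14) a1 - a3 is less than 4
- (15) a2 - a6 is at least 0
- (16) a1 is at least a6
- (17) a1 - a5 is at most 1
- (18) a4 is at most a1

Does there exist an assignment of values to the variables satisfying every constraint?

Constraints 1, 2, 12, 13, and 17 give a4 − a5 ≥ -3, a5 − a1 ≥ -1, a1 − a6 ≥ 3, a6 − a2 ≥ 1, a2 − a4 ≥ 1.
Adding all 5 inequalities: the left sides telescope to 0, and the right sides sum to (-3) + (-1) + 3 + 1 + 1 = 1. So 0 ≥ 1, which is false.

Unsatisfiable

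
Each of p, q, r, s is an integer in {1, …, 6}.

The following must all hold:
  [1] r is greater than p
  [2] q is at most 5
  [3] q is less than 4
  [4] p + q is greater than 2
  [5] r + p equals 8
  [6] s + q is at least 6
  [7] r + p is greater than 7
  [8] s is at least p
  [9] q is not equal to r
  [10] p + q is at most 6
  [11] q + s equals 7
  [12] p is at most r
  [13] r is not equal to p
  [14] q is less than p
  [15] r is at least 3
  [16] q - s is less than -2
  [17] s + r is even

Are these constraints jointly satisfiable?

Satisfiable

One satisfying assignment is p = 2, q = 1, r = 6, s = 6.
For the less obvious constraints — constraint 4: p + q = 3; constraint 5: r + p = 8 — and the others hold by inspection.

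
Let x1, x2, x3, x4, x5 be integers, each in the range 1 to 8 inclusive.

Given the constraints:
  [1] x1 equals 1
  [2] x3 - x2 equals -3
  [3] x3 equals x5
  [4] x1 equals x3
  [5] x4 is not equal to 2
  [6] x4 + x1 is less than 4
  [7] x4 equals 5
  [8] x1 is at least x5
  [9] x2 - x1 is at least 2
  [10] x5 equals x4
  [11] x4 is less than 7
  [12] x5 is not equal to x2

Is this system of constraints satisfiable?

Unsatisfiable

Constraint 1 fixes x1 = 1 and constraint 7 fixes x4 = 5. Constraints 3, 4, and 10 give x1 = x3 = x5 = x4, so x1 = x4. But 1 ≠ 5 — contradiction.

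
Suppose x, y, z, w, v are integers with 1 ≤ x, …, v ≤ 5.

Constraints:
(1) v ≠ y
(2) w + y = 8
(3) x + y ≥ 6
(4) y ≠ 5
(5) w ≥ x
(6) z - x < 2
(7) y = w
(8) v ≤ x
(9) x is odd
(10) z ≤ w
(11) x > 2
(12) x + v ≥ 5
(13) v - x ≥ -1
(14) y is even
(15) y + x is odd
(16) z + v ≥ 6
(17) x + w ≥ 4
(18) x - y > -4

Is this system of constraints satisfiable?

One satisfying assignment is x = 3, y = 4, z = 4, w = 4, v = 3.
For the less obvious constraints — constraint 2: w + y = 8; constraint 3: x + y = 7; constraint 6: z - x = 1 — and the others hold by inspection.

Satisfiable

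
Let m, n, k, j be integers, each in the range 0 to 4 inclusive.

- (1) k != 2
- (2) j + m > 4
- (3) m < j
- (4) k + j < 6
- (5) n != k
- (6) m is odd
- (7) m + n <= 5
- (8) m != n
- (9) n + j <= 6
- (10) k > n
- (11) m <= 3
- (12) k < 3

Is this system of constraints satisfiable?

Try m = 3, n = 0, k = 1, j = 4.
Check constraint 2: j + m = 7; constraint 4: k + j = 5. The remaining constraints are straightforward to verify.

Satisfiable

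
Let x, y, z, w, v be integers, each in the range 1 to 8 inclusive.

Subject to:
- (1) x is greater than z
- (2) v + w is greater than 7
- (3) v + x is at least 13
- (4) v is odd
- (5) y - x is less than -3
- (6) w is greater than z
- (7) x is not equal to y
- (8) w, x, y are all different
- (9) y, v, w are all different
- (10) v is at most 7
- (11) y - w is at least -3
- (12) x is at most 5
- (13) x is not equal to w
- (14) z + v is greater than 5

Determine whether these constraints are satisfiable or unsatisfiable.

Unsatisfiable

From constraint 10: v ≤ 7. From constraint 12: x ≤ 5. Hence v + x ≤ 12. But constraint 3 requires v + x ≥ 13, and 13 > 12. Contradiction.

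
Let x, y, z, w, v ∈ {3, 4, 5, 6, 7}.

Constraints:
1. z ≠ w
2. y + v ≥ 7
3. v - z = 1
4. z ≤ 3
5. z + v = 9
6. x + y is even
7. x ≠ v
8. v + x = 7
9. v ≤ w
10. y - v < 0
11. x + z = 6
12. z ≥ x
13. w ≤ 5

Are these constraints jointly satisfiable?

Unsatisfiable

From constraint 4: z ≤ 3. From constraints 9 and 13: v ≤ w ≤ 5. Hence z + v ≤ 8. But constraint 5 requires z + v = 9, and 9 > 8. Contradiction.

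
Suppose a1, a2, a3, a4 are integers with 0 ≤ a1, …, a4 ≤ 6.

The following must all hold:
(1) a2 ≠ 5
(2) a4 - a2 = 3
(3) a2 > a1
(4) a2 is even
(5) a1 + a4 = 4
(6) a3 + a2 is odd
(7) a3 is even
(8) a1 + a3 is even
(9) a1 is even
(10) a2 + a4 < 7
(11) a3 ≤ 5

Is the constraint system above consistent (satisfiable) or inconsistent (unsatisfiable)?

Constraint 7 makes a3 even and constraint 4 makes a2 even, so a3 + a2 must be even. Constraint 6 says a3 + a2 is odd — contradiction.

Unsatisfiable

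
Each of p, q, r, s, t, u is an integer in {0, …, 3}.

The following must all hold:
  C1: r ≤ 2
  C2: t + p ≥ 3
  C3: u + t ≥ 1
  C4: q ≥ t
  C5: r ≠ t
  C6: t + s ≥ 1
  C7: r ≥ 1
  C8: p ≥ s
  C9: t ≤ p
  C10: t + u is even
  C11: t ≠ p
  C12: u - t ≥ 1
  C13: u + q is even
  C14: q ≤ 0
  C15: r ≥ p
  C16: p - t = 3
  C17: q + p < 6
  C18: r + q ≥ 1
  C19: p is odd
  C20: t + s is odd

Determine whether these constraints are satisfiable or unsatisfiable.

From constraints 4 and 14: t ≤ q ≤ 0. From constraints 1 and 15: p ≤ r ≤ 2. Hence t + p ≤ 2. But constraint 2 requires t + p ≥ 3, and 3 > 2. Contradiction.

Unsatisfiable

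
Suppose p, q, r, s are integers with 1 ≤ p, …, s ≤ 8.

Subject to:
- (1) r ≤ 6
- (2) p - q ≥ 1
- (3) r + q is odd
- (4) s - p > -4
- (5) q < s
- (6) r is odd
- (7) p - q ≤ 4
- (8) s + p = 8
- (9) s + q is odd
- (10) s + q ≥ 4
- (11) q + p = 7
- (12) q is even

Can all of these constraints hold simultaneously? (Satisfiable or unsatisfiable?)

One satisfying assignment is p = 5, q = 2, r = 1, s = 3.
For the less obvious constraints — constraint 2: p - q = 3; constraint 4: s - p = -2; constraint 7: p - q = 3 — and the others hold by inspection.

Satisfiable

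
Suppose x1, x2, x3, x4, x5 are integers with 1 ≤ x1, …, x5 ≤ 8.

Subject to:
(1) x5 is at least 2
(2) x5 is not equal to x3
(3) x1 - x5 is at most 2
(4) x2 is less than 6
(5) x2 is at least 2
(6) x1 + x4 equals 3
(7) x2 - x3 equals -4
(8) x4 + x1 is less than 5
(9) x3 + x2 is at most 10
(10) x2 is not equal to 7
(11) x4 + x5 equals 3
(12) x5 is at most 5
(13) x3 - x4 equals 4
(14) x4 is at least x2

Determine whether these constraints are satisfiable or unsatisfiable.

Unsatisfiable

From constraints 5 and 14: x4 ≥ x2 ≥ 2. From constraint 1: x5 ≥ 2. Hence x4 + x5 ≥ 4. But constraint 11 requires x4 + x5 = 3, and 3 < 4. Contradiction.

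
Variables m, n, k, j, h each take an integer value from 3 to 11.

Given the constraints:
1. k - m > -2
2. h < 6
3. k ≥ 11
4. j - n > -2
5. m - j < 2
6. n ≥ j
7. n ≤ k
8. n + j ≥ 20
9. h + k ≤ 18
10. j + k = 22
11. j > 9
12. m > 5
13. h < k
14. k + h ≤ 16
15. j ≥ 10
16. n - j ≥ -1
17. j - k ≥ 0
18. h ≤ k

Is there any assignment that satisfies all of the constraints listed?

Satisfiable

Try m = 10, n = 11, k = 11, j = 11, h = 4.
Check constraint 1: k - m = 1; constraint 4: j - n = 0; constraint 5: m - j = -1. The remaining constraints are straightforward to verify.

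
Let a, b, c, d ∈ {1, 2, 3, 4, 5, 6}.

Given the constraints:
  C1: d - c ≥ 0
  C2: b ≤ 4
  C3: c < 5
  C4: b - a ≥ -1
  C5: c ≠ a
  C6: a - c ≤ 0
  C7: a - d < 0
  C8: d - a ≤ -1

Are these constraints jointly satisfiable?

Unsatisfiable

Constraints 1, 6, and 8 give a − d ≥ 1, d − c ≥ 0, c − a ≥ 0.
Adding all 3 inequalities: the left sides telescope to 0, and the right sides sum to 1 + 0 + 0 = 1. So 0 ≥ 1, which is false.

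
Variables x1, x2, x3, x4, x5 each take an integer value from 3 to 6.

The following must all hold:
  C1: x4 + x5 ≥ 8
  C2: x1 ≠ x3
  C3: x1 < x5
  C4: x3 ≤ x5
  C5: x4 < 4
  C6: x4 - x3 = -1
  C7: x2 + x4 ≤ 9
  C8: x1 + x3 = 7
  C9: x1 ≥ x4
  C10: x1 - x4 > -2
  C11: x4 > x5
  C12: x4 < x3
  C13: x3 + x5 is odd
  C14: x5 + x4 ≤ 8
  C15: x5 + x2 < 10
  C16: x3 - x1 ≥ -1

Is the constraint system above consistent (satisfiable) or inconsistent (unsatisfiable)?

Unsatisfiable

Constraints 4, 11, and 12 give x5 < x4, x4 < x3, x3 ≤ x5. Chaining: x5 < x4 < x3 ≤ x5, which forces x5 < x5 — impossible.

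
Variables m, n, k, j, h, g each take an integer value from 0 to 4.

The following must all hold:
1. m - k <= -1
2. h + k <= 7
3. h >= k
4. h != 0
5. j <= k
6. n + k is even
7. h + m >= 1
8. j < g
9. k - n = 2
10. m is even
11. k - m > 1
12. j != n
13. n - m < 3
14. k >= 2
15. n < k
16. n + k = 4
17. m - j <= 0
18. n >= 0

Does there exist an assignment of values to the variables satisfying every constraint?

Satisfiable

One satisfying assignment is m = 0, n = 1, k = 3, j = 2, h = 3, g = 4.
For the less obvious constraints — constraint 1: m - k = -3; constraint 2: h + k = 6; constraint 7: h + m = 3 — and the others hold by inspection.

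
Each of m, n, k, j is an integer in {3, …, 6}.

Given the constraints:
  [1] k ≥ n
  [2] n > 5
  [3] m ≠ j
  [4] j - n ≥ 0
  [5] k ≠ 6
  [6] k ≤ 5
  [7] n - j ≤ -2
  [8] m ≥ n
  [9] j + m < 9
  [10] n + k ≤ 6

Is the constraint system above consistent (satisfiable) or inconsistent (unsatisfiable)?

Unsatisfiable

From constraint 2: n ≥ 6. From constraints 1 and 6: n ≤ k and k ≤ 5, so n ≤ 5. But 5 < 6, so no value of n works.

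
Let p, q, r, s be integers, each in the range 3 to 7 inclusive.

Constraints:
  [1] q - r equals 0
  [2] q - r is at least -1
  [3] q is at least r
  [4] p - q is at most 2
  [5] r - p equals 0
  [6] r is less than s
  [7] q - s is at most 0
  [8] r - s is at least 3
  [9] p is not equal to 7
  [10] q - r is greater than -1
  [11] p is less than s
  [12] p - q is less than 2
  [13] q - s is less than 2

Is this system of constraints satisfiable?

Constraints 2, 7, and 8 give r − s ≥ 3, s − q ≥ 0, q − r ≥ -1.
Adding all 3 inequalities: the left sides telescope to 0, and the right sides sum to 3 + 0 + (-1) = 2. So 0 ≥ 2, which is false.

Unsatisfiable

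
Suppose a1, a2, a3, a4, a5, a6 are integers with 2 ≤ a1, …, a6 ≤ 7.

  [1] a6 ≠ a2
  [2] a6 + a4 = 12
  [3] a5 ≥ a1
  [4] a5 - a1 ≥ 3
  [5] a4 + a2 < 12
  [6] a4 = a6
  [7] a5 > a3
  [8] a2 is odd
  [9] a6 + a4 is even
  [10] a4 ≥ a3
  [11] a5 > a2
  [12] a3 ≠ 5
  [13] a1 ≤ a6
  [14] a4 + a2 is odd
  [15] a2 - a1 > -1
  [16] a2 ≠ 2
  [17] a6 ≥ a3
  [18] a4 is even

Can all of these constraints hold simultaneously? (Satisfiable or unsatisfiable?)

Satisfiable

One satisfying assignment is a1 = 3, a2 = 3, a3 = 4, a4 = 6, a5 = 6, a6 = 6.
For the less obvious constraints — constraint 2: a6 + a4 = 12; constraint 4: a5 - a1 = 3 — and the others hold by inspection.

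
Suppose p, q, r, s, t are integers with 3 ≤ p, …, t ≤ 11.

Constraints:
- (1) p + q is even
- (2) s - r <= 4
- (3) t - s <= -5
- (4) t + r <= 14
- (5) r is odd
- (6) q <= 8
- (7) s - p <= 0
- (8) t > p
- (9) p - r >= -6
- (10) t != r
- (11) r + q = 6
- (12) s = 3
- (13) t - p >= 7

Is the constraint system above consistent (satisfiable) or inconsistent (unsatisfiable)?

Unsatisfiable

Constraints 2, 3, 9, and 13 give t − p ≥ 7, p − r ≥ -6, r − s ≥ -4, s − t ≥ 5.
Adding all 4 inequalities: the left sides telescope to 0, and the right sides sum to 7 + (-6) + (-4) + 5 = 2. So 0 ≥ 2, which is false.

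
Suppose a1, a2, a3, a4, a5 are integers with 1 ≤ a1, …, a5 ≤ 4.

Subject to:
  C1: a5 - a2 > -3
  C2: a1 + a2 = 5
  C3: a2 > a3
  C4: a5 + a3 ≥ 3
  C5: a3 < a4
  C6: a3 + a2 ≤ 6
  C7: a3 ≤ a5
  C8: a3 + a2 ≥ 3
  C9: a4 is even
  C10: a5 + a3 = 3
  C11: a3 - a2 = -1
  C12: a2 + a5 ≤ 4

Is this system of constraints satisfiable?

The assignment a1 = 3, a2 = 2, a3 = 1, a4 = 4, a5 = 2 works:
  constraint 1 holds since a5 - a2 = 0.
  constraint 2 holds since a1 + a2 = 5.
  constraint 4 holds since a5 + a3 = 3.
The rest check out directly.

Satisfiable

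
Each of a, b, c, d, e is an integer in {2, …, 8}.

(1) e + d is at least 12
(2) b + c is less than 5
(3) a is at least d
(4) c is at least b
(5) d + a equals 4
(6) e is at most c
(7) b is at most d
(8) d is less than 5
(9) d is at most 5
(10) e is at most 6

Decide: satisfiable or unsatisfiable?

From constraint 10: e ≤ 6. From constraint 9: d ≤ 5. Hence e + d ≤ 11. But constraint 1 requires e + d ≥ 12, and 12 > 11. Contradiction.

Unsatisfiable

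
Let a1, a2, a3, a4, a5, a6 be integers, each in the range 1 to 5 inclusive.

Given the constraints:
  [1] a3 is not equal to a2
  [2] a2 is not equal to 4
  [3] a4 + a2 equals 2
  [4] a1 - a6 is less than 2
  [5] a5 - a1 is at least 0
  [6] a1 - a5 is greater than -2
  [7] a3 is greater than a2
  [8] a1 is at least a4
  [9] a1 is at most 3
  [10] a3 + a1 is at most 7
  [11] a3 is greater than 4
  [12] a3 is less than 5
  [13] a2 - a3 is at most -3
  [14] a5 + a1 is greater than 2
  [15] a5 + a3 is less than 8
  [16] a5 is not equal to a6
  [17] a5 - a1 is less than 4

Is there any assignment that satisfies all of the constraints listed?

Unsatisfiable

From constraint 11: a3 ≥ 5. From constraint 12: a3 ≤ 4. But 4 < 5, so no value of a3 works.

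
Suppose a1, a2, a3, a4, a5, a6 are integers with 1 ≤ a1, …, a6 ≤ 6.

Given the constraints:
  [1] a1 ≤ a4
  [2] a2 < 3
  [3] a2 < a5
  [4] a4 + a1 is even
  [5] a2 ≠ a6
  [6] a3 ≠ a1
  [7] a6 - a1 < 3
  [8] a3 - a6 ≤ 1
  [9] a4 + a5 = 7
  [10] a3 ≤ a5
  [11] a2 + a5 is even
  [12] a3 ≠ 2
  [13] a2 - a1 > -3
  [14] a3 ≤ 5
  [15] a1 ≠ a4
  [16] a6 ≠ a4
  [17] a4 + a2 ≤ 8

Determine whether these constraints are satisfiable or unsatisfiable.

The assignment a1 = 2, a2 = 1, a3 = 1, a4 = 4, a5 = 3, a6 = 2 works:
  constraint 7 holds since a6 - a1 = 0.
  constraint 8 holds since a3 - a6 = -1.
The rest check out directly.

Satisfiable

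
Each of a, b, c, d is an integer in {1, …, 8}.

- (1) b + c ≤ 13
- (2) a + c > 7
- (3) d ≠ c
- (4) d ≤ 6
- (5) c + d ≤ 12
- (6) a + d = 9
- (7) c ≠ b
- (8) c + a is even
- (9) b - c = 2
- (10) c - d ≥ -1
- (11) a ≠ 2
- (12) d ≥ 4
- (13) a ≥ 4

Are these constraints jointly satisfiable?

Satisfiable

The assignment a = 4, b = 6, c = 4, d = 5 works:
  constraint 1 holds since b + c = 10.
  constraint 2 holds since a + c = 8.
The rest check out directly.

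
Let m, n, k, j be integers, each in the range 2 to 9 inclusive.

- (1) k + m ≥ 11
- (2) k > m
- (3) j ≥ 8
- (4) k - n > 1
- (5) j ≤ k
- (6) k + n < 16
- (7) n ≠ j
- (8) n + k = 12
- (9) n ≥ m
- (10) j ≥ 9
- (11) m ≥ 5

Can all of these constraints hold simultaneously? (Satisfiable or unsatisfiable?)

Unsatisfiable

From constraints 9 and 11: n ≥ m ≥ 5. From constraints 5 and 10: k ≥ j ≥ 9. Hence n + k ≥ 14. But constraint 8 requires n + k = 12, and 12 < 14. Contradiction.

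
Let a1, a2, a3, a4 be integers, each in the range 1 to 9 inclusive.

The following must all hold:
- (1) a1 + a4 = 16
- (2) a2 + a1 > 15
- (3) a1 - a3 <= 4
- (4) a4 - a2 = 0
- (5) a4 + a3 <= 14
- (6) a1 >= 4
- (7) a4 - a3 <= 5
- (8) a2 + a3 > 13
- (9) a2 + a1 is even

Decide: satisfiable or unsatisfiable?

Try a1 = 8, a2 = 8, a3 = 6, a4 = 8.
Check constraint 1: a1 + a4 = 16; constraint 2: a2 + a1 = 16; constraint 3: a1 - a3 = 2. The remaining constraints are straightforward to verify.

Satisfiable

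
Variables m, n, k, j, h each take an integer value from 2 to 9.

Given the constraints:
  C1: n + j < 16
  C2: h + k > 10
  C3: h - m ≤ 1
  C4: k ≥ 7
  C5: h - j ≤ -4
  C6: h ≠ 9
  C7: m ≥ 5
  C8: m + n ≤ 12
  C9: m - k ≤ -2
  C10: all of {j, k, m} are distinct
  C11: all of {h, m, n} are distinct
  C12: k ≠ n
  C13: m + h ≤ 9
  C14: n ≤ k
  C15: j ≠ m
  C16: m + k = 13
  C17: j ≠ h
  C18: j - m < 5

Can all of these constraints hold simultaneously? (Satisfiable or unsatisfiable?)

Satisfiable

Try m = 5, n = 6, k = 8, j = 9, h = 3.
Check constraint 1: n + j = 15; constraint 2: h + k = 11. The remaining constraints are straightforward to verify.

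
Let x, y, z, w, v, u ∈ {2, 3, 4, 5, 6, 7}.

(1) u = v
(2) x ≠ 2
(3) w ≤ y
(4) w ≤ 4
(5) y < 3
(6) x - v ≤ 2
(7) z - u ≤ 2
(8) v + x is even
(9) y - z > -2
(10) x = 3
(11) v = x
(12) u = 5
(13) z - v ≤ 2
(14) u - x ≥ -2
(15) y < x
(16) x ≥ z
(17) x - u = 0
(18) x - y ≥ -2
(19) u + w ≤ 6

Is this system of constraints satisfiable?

Constraint 12 fixes u = 5 and constraint 10 fixes x = 3. Constraints 1 and 11 give u = v = x, so u = x. But 5 ≠ 3 — contradiction.

Unsatisfiable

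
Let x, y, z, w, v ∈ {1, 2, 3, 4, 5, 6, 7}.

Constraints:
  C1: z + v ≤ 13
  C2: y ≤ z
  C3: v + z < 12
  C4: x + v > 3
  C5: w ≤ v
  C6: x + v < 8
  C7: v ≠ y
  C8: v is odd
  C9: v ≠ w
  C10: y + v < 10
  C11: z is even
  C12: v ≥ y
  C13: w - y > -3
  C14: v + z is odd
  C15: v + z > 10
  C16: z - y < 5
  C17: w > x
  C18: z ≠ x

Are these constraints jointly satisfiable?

Satisfiable

The assignment x = 1, y = 2, z = 6, w = 2, v = 5 works:
  constraint 1 holds since z + v = 11.
  constraint 3 holds since v + z = 11.
  constraint 4 holds since x + v = 6.
The rest check out directly.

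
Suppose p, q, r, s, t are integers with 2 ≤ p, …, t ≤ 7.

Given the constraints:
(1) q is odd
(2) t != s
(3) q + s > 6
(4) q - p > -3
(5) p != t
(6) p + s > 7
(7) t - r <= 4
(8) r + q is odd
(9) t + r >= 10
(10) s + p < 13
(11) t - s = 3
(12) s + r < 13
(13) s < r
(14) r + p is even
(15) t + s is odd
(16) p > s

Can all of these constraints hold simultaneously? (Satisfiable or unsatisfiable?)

One satisfying assignment is p = 6, q = 5, r = 6, s = 4, t = 7.
For the less obvious constraints — constraint 3: q + s = 9; constraint 4: q - p = -1 — and the others hold by inspection.

Satisfiable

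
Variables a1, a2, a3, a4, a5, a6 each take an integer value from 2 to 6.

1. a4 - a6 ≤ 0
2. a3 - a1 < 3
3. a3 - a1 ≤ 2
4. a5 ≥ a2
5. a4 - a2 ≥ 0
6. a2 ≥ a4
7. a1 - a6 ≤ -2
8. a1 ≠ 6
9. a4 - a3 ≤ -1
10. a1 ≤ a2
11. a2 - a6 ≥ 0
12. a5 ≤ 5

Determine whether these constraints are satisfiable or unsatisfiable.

Constraints 3, 5, 7, 9, and 11 give a6 − a1 ≥ 2, a1 − a3 ≥ -2, a3 − a4 ≥ 1, a4 − a2 ≥ 0, a2 − a6 ≥ 0.
Adding all 5 inequalities: the left sides telescope to 0, and the right sides sum to 2 + (-2) + 1 + 0 + 0 = 1. So 0 ≥ 1, which is false.

Unsatisfiable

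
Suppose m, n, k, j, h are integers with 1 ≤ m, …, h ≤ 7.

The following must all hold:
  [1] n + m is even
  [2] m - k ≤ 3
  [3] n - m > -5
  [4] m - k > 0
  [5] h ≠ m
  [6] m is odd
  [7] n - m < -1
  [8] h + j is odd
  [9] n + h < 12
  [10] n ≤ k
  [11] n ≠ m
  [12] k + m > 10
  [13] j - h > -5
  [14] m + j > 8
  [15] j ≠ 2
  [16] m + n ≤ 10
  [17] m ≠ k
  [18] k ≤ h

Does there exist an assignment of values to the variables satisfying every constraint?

One satisfying assignment is m = 7, n = 3, k = 6, j = 3, h = 6.
For the less obvious constraints — constraint 2: m - k = 1; constraint 3: n - m = -4 — and the others hold by inspection.

Satisfiable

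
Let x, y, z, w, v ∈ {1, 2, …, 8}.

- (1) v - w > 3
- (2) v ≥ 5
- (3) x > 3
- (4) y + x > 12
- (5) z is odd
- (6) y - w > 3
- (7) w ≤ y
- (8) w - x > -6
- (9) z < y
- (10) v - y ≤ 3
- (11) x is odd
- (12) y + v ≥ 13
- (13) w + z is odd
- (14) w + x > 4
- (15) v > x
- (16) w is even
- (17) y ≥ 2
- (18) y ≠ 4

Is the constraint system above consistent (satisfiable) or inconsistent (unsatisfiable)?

One satisfying assignment is x = 5, y = 8, z = 3, w = 2, v = 8.
For the less obvious constraints — constraint 1: v - w = 6; constraint 4: y + x = 13; constraint 6: y - w = 6 — and the others hold by inspection.

Satisfiable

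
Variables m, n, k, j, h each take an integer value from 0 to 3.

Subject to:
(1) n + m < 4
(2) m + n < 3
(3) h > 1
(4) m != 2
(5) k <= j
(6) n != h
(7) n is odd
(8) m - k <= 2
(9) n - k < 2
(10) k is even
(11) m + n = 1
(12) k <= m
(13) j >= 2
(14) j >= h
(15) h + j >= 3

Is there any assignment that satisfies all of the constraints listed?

Satisfiable

Try m = 0, n = 1, k = 0, j = 3, h = 3.
Check constraint 1: n + m = 1; constraint 2: m + n = 1; constraint 8: m - k = 0. The remaining constraints are straightforward to verify.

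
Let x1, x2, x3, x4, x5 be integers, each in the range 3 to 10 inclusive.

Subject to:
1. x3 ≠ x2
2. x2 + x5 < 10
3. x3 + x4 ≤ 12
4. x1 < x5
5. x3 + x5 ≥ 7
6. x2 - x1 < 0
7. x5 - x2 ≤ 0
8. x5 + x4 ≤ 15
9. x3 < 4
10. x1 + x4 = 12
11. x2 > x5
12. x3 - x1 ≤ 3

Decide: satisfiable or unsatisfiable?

Unsatisfiable

Constraints 4, 6, and 11 give x5 < x2, x2 < x1, x1 < x5. Chaining: x5 < x2 < x1 < x5, which forces x5 < x5 — impossible.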